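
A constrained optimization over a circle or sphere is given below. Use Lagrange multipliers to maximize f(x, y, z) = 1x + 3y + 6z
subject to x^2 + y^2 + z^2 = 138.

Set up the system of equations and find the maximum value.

Lagrange conditions: 1 = 2*lambda*x, 3 = 2*lambda*y, 6 = 2*lambda*z
So x:1 = y:3 = z:6, i.e. x = 1t, y = 3t, z = 6t
Constraint: t^2*(1^2 + 3^2 + 6^2) = 138
  t^2 * 46 = 138  =>  t = sqrt(3)
Maximum = 1*1t + 3*3t + 6*6t = 46*sqrt(3) = sqrt(6348)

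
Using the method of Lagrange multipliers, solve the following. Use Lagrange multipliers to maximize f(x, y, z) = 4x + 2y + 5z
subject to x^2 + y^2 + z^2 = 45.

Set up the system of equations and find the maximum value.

Lagrange conditions: 4 = 2*lambda*x, 2 = 2*lambda*y, 5 = 2*lambda*z
So x:4 = y:2 = z:5, i.e. x = 4t, y = 2t, z = 5t
Constraint: t^2*(4^2 + 2^2 + 5^2) = 45
  t^2 * 45 = 45  =>  t = sqrt(1)
Maximum = 4*4t + 2*2t + 5*5t = 45*sqrt(1) = 45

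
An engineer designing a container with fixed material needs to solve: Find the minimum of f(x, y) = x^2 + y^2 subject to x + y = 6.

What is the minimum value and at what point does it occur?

Substitute y = 6 - x into f(x,y) = x^2 + y^2:
g(x) = x^2 + (6 - x)^2 = 2x^2 - 12x + 36
g'(x) = 4x - 12 = 0  =>  x = 3
y = 6 - 3 = 3
Minimum value = 3^2 + 3^2 = 18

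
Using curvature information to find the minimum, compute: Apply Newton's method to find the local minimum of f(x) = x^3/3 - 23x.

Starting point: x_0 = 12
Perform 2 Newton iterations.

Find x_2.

f(x) = x^3/3 - 23x
f'(x) = x^2 - 23, f''(x) = 2x
Newton update: x_{n+1} = x_n - (x_n^2 - 23)/(2*x_n)
Step 1: x_0 = 12, f'=121, f''=24, x_1 = 167/24
Step 2: x_1 = 167/24, f'=14641/576, f''=167/12, x_2 = 41137/8016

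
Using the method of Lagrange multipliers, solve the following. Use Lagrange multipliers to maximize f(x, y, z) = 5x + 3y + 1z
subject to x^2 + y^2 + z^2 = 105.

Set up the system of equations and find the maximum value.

Lagrange conditions: 5 = 2*lambda*x, 3 = 2*lambda*y, 1 = 2*lambda*z
So x:5 = y:3 = z:1, i.e. x = 5t, y = 3t, z = 1t
Constraint: t^2*(5^2 + 3^2 + 1^2) = 105
  t^2 * 35 = 105  =>  t = sqrt(3)
Maximum = 5*5t + 3*3t + 1*1t = 35*sqrt(3) = sqrt(3675)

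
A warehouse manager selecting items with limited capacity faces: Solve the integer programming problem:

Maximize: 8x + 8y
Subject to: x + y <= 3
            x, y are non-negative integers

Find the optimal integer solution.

Objective: 8x + 8y, constraint: x + y <= 3
Coefficient of x is 8 >= coefficient of y is 8, so allocate the entire budget to x.
Optimal: x = 3, y = 0, value = 24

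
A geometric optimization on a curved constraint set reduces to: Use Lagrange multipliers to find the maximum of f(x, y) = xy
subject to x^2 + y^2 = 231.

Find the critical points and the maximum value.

Lagrange conditions: y = 2*lambda*x and x = 2*lambda*y
If x = 0 then y = 0, violating the constraint, so x, y != 0.
Dividing: y/x = x/y => x^2 = y^2 => y = x or y = -x
Constraint: 2x^2 = 231 => x^2 = 231/2 => x = +/-sqrt(231/2)
Critical points: (sqrt(231/2), sqrt(231/2)), (-sqrt(231/2), -sqrt(231/2)), (sqrt(231/2), -sqrt(231/2)), (-sqrt(231/2), sqrt(231/2))
  y = x:  xy = x^2 = 231/2  at (sqrt(231/2), sqrt(231/2)) and (-sqrt(231/2), -sqrt(231/2))
  y = -x: xy = -x^2 = -231/2 at (sqrt(231/2), -sqrt(231/2)) and (-sqrt(231/2), sqrt(231/2))
Maximum xy = 231/2 at (sqrt(231/2), sqrt(231/2)) and (-sqrt(231/2), -sqrt(231/2))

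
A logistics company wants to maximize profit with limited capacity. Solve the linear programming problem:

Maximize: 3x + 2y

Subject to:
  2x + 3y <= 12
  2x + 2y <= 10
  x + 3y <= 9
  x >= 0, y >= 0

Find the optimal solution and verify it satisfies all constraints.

Feasible vertices: (0, 0), (0, 3), (3, 2), (5, 0)
Objective 3x + 2y at each vertex:
  (0, 0): 0
  (0, 3): 6
  (3, 2): 13
  (5, 0): 15
Maximum is 15 at (5, 0).
Verify constraints at (x, y) = (5, 0):
  2*5 + 3*0 = 10 <= 12
  2*5 + 2*0 = 10 <= 10 (active)
  1*5 + 3*0 = 5 <= 9
  x = 5 >= 0, y = 0 >= 0. All constraints satisfied.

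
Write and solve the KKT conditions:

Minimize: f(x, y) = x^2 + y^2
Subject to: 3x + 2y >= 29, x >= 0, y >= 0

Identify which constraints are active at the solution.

KKT conditions for min x^2 + y^2 s.t. 3x + 2y >= 29, x >= 0, y >= 0:
Stationarity: 2x = mu*3 + mu_x, 2y = mu*2 + mu_y, with mu, mu_x, mu_y >= 0
Complementary slackness: mu*(3x + 2y - 29) = 0, mu_x*x = 0, mu_y*y = 0
(0, 0) is infeasible (3*0 + 2*0 < 29), so if mu = 0 stationarity would force x = mu_x/2 >= 0, y = mu_y/2 >= 0 with mu_x*x = mu_y*y = 0, i.e. x = y = 0: contradiction. Hence mu > 0 and 3x + 2y = 29 is active.
Try x > 0, y > 0 (so mu_x = mu_y = 0): x = 3*mu/2, y = 2*mu/2
Substitute: 3*(3*mu/2) + 2*(2*mu/2) = 29
  mu*13/2 = 29 => mu = 58/13
x* = 87/13 > 0, y* = 58/13 > 0, consistent with mu_x = mu_y = 0.
f is convex and the constraints are linear, so this KKT point is the global minimum.
f* = 841/13
Active constraints: 3x + 2y >= 29 (holds with equality, mu = 58/13 > 0); x >= 0 and y >= 0 are inactive (mu_x = mu_y = 0).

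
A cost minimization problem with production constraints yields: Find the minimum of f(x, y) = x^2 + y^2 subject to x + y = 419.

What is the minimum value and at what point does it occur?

Substitute y = 419 - x into f(x,y) = x^2 + y^2:
g(x) = x^2 + (419 - x)^2 = 2x^2 - 838x + 175561
g'(x) = 4x - 838 = 0  =>  x = 419/2
y = 419 - 419/2 = 419/2
Minimum value = (419/2)^2 + (419/2)^2 = 175561/2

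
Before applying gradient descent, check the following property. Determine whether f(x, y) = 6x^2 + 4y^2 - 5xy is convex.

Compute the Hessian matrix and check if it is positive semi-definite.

f(x,y) = 6x^2 + 4y^2 - 5xy
Hessian H = [[12, -5], [-5, 8]]
trace(H) = 20, det(H) = 71
Eigenvalues: (20 +/- sqrt(116)) / 2 = 15.39, 4.615
Since both eigenvalues > 0, f is convex.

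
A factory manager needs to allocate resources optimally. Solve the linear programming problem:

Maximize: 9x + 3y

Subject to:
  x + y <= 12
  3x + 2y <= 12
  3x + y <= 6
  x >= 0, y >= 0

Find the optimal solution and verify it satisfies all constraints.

Feasible vertices: (0, 0), (0, 6), (2, 0)
Objective 9x + 3y at each vertex:
  (0, 0): 0
  (0, 6): 18
  (2, 0): 18
Maximum is 18 at (0, 6).
Verify constraints at (x, y) = (0, 6):
  1*0 + 1*6 = 6 <= 12
  3*0 + 2*6 = 12 <= 12 (active)
  3*0 + 1*6 = 6 <= 6 (active)
  x = 0 >= 0, y = 6 >= 0. All constraints satisfied.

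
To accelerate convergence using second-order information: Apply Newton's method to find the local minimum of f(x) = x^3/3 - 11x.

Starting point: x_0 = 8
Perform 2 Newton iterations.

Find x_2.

f(x) = x^3/3 - 11x
f'(x) = x^2 - 11, f''(x) = 2x
Newton update: x_{n+1} = x_n - (x_n^2 - 11)/(2*x_n)
Step 1: x_0 = 8, f'=53, f''=16, x_1 = 75/16
Step 2: x_1 = 75/16, f'=2809/256, f''=75/8, x_2 = 8441/2400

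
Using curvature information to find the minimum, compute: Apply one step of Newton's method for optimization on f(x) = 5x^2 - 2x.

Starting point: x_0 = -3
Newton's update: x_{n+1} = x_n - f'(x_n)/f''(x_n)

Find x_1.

f(x) = 5x^2 - 2x
f'(x) = 10x + (-2), f''(x) = 10
Newton step: x_1 = x_0 - f'(x_0)/f''(x_0)
f'(-3) = -32
x_1 = -3 - -32/10 = 1/5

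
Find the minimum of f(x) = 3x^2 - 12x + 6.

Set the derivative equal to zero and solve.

f(x) = 3x^2 - 12x + 6
f'(x) = 6x + (-12) = 0
x = 12/6 = 2
f(2) = -6
Since f''(x) = 6 > 0, this is a minimum.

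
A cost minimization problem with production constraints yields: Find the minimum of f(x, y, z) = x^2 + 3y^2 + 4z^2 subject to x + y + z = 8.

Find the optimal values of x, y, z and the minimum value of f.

Using Lagrange multipliers on f = x^2 + 3y^2 + 4z^2 with constraint x + y + z = 8:
Conditions: 2*1*x = lambda, 2*3*y = lambda, 2*4*z = lambda
So x = lambda/2, y = lambda/6, z = lambda/8
Substituting into constraint: lambda * (19/24) = 8
lambda = 192/19
x = 96/19, y = 32/19, z = 24/19
Minimum value = 768/19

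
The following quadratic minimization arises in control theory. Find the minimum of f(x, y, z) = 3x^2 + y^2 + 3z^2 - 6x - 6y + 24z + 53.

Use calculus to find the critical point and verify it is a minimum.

f(x,y,z) = 3x^2 + y^2 + 3z^2 - 6x - 6y + 24z + 53
df/dx = 6x + (-6) = 0 => x = 1
df/dy = 2y + (-6) = 0 => y = 3
df/dz = 6z + (24) = 0 => z = -4
f(1,3,-4) = 3*(1)^2 + 1*(3)^2 + 3*(-4)^2 + -6*(1) + -6*(3) + 24*(-4) + 53 = -7
Hessian is diagonal with entries 6, 2, 6 > 0, confirmed minimum.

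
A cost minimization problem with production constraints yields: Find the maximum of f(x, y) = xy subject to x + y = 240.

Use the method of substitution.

Substitute y = 240 - x into f(x,y) = xy:
g(x) = x(240 - x) = 240x - x^2
g'(x) = 240 - 2x = 0  =>  x = 120
y = 240 - 120 = 120
Maximum value = 120 * 120 = 14400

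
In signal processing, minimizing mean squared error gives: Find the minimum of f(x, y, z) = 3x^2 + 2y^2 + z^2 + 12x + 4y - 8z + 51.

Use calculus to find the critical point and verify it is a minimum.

f(x,y,z) = 3x^2 + 2y^2 + z^2 + 12x + 4y - 8z + 51
df/dx = 6x + (12) = 0 => x = -2
df/dy = 4y + (4) = 0 => y = -1
df/dz = 2z + (-8) = 0 => z = 4
f(-2,-1,4) = 3*(-2)^2 + 2*(-1)^2 + 1*(4)^2 + 12*(-2) + 4*(-1) + -8*(4) + 51 = 21
Hessian is diagonal with entries 6, 4, 2 > 0, confirmed minimum.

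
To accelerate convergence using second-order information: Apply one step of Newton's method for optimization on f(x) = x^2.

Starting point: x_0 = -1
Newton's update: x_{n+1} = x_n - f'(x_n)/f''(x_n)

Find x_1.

f(x) = x^2
f'(x) = 2x + (0), f''(x) = 2
Newton step: x_1 = x_0 - f'(x_0)/f''(x_0)
f'(-1) = -2
x_1 = -1 - -2/2 = 0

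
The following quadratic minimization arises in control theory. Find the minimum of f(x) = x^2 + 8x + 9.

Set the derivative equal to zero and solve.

f(x) = x^2 + 8x + 9
f'(x) = 2x + (8) = 0
x = -8/2 = -4
f(-4) = -7
Since f''(x) = 2 > 0, this is a minimum.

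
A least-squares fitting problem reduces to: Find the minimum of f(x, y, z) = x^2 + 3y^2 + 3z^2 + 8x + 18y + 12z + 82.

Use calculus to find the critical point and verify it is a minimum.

f(x,y,z) = x^2 + 3y^2 + 3z^2 + 8x + 18y + 12z + 82
df/dx = 2x + (8) = 0 => x = -4
df/dy = 6y + (18) = 0 => y = -3
df/dz = 6z + (12) = 0 => z = -2
f(-4,-3,-2) = 1*(-4)^2 + 3*(-3)^2 + 3*(-2)^2 + 8*(-4) + 18*(-3) + 12*(-2) + 82 = 27
Hessian is diagonal with entries 2, 6, 6 > 0, confirmed minimum.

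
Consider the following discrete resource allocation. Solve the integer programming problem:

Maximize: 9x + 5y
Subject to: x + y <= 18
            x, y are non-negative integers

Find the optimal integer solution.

Objective: 9x + 5y, constraint: x + y <= 18
Coefficient of x is 9 >= coefficient of y is 5, so allocate the entire budget to x.
Optimal: x = 18, y = 0, value = 162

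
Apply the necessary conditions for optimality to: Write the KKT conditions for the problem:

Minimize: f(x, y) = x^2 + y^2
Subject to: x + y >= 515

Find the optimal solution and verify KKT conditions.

KKT conditions for min x^2 + y^2 s.t. x + y >= 515:
Stationarity: 2x = mu, 2y = mu
So x = y = mu/2.
Complementary slackness: mu*(x + y - 515) = 0
Primal feasibility: x + y >= 515; dual feasibility: mu >= 0
If mu = 0 then x = y = 0, but 0 + 0 < 515 is infeasible, so the constraint is active.
Constraint active: x + y = 2*(mu/2) = 515 => mu = 515
x = y = 515/2, f = 265225/2
Verify: stationarity 2*(515/2) = 515 = mu; primal 515/2 + 515/2 = 515 >= 515; dual mu = 515 >= 0; complementary slackness 515*(515 - 515) = 0. All KKT conditions hold.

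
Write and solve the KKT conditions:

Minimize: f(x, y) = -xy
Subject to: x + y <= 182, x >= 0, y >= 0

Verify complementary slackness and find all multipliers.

Problem: min -xy s.t. x + y <= 182 (multiplier lambda), x >= 0 (mu_x), y >= 0 (mu_y)
KKT stationarity: -y + lambda - mu_x = 0, -x + lambda - mu_y = 0, with lambda, mu_x, mu_y >= 0
Complementary slackness: lambda*(x + y - 182) = 0, mu_x*x = 0, mu_y*y = 0
If lambda = 0: y = -mu_x <= 0 and x = -mu_y <= 0 force x = y = 0 with f = 0; but x = y = 91 is feasible with f = -8281 < 0, so this is not the minimum. Hence lambda > 0 and x + y = 182.
Try x > 0, y > 0 (so mu_x = mu_y = 0): y = lambda, x = lambda => x = y = lambda
x + y = 182 => 2*lambda = 182 => lambda = 91
x* = y* = 91 > 0, consistent with mu_x = mu_y = 0.
(Any feasible point with x = 0 or y = 0 has f = 0 > -8281, so the minimum is not on those boundaries.)
min(-xy) = -8281 (i.e. max xy = 8281)
Multipliers: lambda = 91, mu_x = 0, mu_y = 0
Complementary slackness: lambda*(x + y - 182) = 91*(91 + 91 - 182) = 0, mu_x*x = 0*91 = 0, mu_y*y = 0*91 = 0. Satisfied.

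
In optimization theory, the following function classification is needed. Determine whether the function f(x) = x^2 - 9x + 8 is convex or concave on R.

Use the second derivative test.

f(x) = x^2 - 9x + 8
f'(x) = 2x - 9
f''(x) = 2
Since f''(x) = 2 > 0 for all x, f is convex on R.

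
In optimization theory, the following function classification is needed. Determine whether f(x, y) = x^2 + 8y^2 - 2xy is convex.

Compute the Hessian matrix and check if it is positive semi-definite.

f(x,y) = x^2 + 8y^2 - 2xy
Hessian H = [[2, -2], [-2, 16]]
trace(H) = 18, det(H) = 28
Eigenvalues: (18 +/- sqrt(212)) / 2 = 16.28, 1.72
Since both eigenvalues > 0, f is convex.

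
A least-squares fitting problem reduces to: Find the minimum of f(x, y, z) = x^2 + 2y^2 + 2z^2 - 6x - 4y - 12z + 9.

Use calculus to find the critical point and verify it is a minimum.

f(x,y,z) = x^2 + 2y^2 + 2z^2 - 6x - 4y - 12z + 9
df/dx = 2x + (-6) = 0 => x = 3
df/dy = 4y + (-4) = 0 => y = 1
df/dz = 4z + (-12) = 0 => z = 3
f(3,1,3) = 1*(3)^2 + 2*(1)^2 + 2*(3)^2 + -6*(3) + -4*(1) + -12*(3) + 9 = -20
Hessian is diagonal with entries 2, 4, 4 > 0, confirmed minimum.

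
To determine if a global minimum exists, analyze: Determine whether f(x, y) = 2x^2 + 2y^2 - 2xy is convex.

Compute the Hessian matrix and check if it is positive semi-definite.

f(x,y) = 2x^2 + 2y^2 - 2xy
Hessian H = [[4, -2], [-2, 4]]
trace(H) = 8, det(H) = 12
Eigenvalues: (8 +/- sqrt(16)) / 2 = 6, 2
Since both eigenvalues > 0, f is convex.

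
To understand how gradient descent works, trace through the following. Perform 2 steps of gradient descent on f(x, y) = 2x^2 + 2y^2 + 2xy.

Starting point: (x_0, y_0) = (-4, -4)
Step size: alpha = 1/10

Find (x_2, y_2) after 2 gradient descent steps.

f(x,y) = 2x^2 + 2y^2 + 2xy
grad_x = 4x + 2y, grad_y = 4y + 2x
Step 1: grad = (-24, -24), (-8/5, -8/5)
Step 2: grad = (-48/5, -48/5), (-16/25, -16/25)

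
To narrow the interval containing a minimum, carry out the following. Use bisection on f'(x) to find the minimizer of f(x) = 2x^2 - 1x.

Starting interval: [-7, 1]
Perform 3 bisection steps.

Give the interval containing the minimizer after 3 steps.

Finding critical point of f(x) = 2x^2 - 1x using bisection on f'(x) = 4x + -1.
f'(x) = 0 when x = 1/4.
Starting interval: [-7, 1]
Step 1: mid = -3, f'(mid) = -13, new interval = [-3, 1]
Step 2: mid = -1, f'(mid) = -5, new interval = [-1, 1]
Step 3: mid = 0, f'(mid) = -1, new interval = [0, 1]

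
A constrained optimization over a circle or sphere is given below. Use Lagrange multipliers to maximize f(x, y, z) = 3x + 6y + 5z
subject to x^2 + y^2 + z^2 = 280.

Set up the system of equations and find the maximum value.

Lagrange conditions: 3 = 2*lambda*x, 6 = 2*lambda*y, 5 = 2*lambda*z
So x:3 = y:6 = z:5, i.e. x = 3t, y = 6t, z = 5t
Constraint: t^2*(3^2 + 6^2 + 5^2) = 280
  t^2 * 70 = 280  =>  t = sqrt(4)
Maximum = 3*3t + 6*6t + 5*5t = 70*sqrt(4) = 140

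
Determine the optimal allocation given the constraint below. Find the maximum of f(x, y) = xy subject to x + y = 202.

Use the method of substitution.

Substitute y = 202 - x into f(x,y) = xy:
g(x) = x(202 - x) = 202x - x^2
g'(x) = 202 - 2x = 0  =>  x = 101
y = 202 - 101 = 101
Maximum value = 101 * 101 = 10201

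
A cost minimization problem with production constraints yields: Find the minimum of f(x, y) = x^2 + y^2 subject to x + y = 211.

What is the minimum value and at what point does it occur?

Substitute y = 211 - x into f(x,y) = x^2 + y^2:
g(x) = x^2 + (211 - x)^2 = 2x^2 - 422x + 44521
g'(x) = 4x - 422 = 0  =>  x = 211/2
y = 211 - 211/2 = 211/2
Minimum value = (211/2)^2 + (211/2)^2 = 44521/2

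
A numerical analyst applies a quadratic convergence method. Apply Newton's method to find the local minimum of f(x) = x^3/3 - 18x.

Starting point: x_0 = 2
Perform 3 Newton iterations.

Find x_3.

f(x) = x^3/3 - 18x
f'(x) = x^2 - 18, f''(x) = 2x
Newton update: x_{n+1} = x_n - (x_n^2 - 18)/(2*x_n)
Step 1: x_0 = 2, f'=-14, f''=4, x_1 = 11/2
Step 2: x_1 = 11/2, f'=49/4, f''=11, x_2 = 193/44
Step 3: x_2 = 193/44, f'=2401/1936, f''=193/22, x_3 = 72097/16984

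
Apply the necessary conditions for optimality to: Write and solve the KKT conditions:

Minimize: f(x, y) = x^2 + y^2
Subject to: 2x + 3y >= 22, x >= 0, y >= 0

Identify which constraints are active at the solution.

KKT conditions for min x^2 + y^2 s.t. 2x + 3y >= 22, x >= 0, y >= 0:
Stationarity: 2x = mu*2 + mu_x, 2y = mu*3 + mu_y, with mu, mu_x, mu_y >= 0
Complementary slackness: mu*(2x + 3y - 22) = 0, mu_x*x = 0, mu_y*y = 0
(0, 0) is infeasible (2*0 + 3*0 < 22), so if mu = 0 stationarity would force x = mu_x/2 >= 0, y = mu_y/2 >= 0 with mu_x*x = mu_y*y = 0, i.e. x = y = 0: contradiction. Hence mu > 0 and 2x + 3y = 22 is active.
Try x > 0, y > 0 (so mu_x = mu_y = 0): x = 2*mu/2, y = 3*mu/2
Substitute: 2*(2*mu/2) + 3*(3*mu/2) = 22
  mu*13/2 = 22 => mu = 44/13
x* = 44/13 > 0, y* = 66/13 > 0, consistent with mu_x = mu_y = 0.
f is convex and the constraints are linear, so this KKT point is the global minimum.
f* = 484/13
Active constraints: 2x + 3y >= 22 (holds with equality, mu = 44/13 > 0); x >= 0 and y >= 0 are inactive (mu_x = mu_y = 0).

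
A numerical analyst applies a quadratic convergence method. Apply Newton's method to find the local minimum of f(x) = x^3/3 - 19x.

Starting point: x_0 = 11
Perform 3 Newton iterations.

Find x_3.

f(x) = x^3/3 - 19x
f'(x) = x^2 - 19, f''(x) = 2x
Newton update: x_{n+1} = x_n - (x_n^2 - 19)/(2*x_n)
Step 1: x_0 = 11, f'=102, f''=22, x_1 = 70/11
Step 2: x_1 = 70/11, f'=2601/121, f''=140/11, x_2 = 7199/1540
Step 3: x_2 = 7199/1540, f'=6765201/2371600, f''=7199/770, x_3 = 96886001/22172920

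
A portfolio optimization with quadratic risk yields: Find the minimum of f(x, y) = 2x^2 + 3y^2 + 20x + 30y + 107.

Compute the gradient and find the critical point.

f(x,y) = 2x^2 + 3y^2 + 20x + 30y + 107
df/dx = 4x + (20) = 0  =>  x = -5
df/dy = 6y + (30) = 0  =>  y = -5
f(-5, -5) = 2*(-5)^2 + 3*(-5)^2 + 20*(-5) + 30*(-5) + 107 = -18
Hessian is diagonal with entries 4, 6 > 0, so this is a minimum.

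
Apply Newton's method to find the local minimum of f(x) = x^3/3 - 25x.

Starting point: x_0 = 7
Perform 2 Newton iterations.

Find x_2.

f(x) = x^3/3 - 25x
f'(x) = x^2 - 25, f''(x) = 2x
Newton update: x_{n+1} = x_n - (x_n^2 - 25)/(2*x_n)
Step 1: x_0 = 7, f'=24, f''=14, x_1 = 37/7
Step 2: x_1 = 37/7, f'=144/49, f''=74/7, x_2 = 1297/259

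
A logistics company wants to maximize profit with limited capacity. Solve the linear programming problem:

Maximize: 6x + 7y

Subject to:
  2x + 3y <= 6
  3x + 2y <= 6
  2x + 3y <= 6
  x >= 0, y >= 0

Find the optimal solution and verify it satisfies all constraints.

Feasible vertices: (0, 0), (0, 2), (6/5, 6/5), (2, 0)
Objective 6x + 7y at each vertex:
  (0, 0): 0
  (0, 2): 14
  (6/5, 6/5): 78/5
  (2, 0): 12
Maximum is 78/5 at (6/5, 6/5).
Verify constraints at (x, y) = (6/5, 6/5):
  2*(6/5) + 3*(6/5) = 6 <= 6 (active)
  3*(6/5) + 2*(6/5) = 6 <= 6 (active)
  2*(6/5) + 3*(6/5) = 6 <= 6 (active)
  x = 6/5 >= 0, y = 6/5 >= 0. All constraints satisfied.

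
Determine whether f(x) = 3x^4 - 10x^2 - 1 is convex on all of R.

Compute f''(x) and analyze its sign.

f(x) = 3x^4 - 10x^2 - 1
f'(x) = 12x^3 + -20x
f''(x) = 36x^2 + -20
f''(0) = -20 < 0, so not convex near x = 0
Therefore, f is not globally convex on R.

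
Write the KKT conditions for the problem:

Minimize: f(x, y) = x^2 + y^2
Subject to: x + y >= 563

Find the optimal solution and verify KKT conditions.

KKT conditions for min x^2 + y^2 s.t. x + y >= 563:
Stationarity: 2x = mu, 2y = mu
So x = y = mu/2.
Complementary slackness: mu*(x + y - 563) = 0
Primal feasibility: x + y >= 563; dual feasibility: mu >= 0
If mu = 0 then x = y = 0, but 0 + 0 < 563 is infeasible, so the constraint is active.
Constraint active: x + y = 2*(mu/2) = 563 => mu = 563
x = y = 563/2, f = 316969/2
Verify: stationarity 2*(563/2) = 563 = mu; primal 563/2 + 563/2 = 563 >= 563; dual mu = 563 >= 0; complementary slackness 563*(563 - 563) = 0. All KKT conditions hold.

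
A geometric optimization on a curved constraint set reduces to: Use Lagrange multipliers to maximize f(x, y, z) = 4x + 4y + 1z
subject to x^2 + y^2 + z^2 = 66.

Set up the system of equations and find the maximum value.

Lagrange conditions: 4 = 2*lambda*x, 4 = 2*lambda*y, 1 = 2*lambda*z
So x:4 = y:4 = z:1, i.e. x = 4t, y = 4t, z = 1t
Constraint: t^2*(4^2 + 4^2 + 1^2) = 66
  t^2 * 33 = 66  =>  t = sqrt(2)
Maximum = 4*4t + 4*4t + 1*1t = 33*sqrt(2) = sqrt(2178)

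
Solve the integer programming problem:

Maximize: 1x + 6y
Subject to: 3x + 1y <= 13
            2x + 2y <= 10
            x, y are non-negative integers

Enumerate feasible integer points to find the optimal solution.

Constraint 1: 3x + 1y <= 13
Constraint 2: 2x + 2y <= 10
Feasible x range (need y >= 0): 0 <= x <= min(13/3, 10/2) => x in {0, ..., 4}.
Enumerate feasible integer points row by row (the coefficient of y is 6 > 0, so for each x the largest feasible y gives the best value):
  x = 0: y <= min((13 - 3*0)/1, (10 - 2*0)/2) => y in {0, ..., 5}; best 1*0 + 6*5 = 30
  x = 1: y <= min((13 - 3*1)/1, (10 - 2*1)/2) => y in {0, ..., 4}; best 1*1 + 6*4 = 25
  x = 2: y <= min((13 - 3*2)/1, (10 - 2*2)/2) => y in {0, ..., 3}; best 1*2 + 6*3 = 20
  x = 3: y <= min((13 - 3*3)/1, (10 - 2*3)/2) => y in {0, ..., 2}; best 1*3 + 6*2 = 15
  x = 4: y <= min((13 - 3*4)/1, (10 - 2*4)/2) => y in {0, ..., 1}; best 1*4 + 6*1 = 10
The maximum 1x + 6y = 30 is achieved at x = 0, y = 5.
Check: 3*0 + 1*5 = 5 <= 13 and 2*0 + 2*5 = 10 <= 10.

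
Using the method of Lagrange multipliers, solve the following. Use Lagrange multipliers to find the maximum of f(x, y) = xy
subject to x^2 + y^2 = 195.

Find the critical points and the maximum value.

Lagrange conditions: y = 2*lambda*x and x = 2*lambda*y
If x = 0 then y = 0, violating the constraint, so x, y != 0.
Dividing: y/x = x/y => x^2 = y^2 => y = x or y = -x
Constraint: 2x^2 = 195 => x^2 = 195/2 => x = +/-sqrt(195/2)
Critical points: (sqrt(195/2), sqrt(195/2)), (-sqrt(195/2), -sqrt(195/2)), (sqrt(195/2), -sqrt(195/2)), (-sqrt(195/2), sqrt(195/2))
  y = x:  xy = x^2 = 195/2  at (sqrt(195/2), sqrt(195/2)) and (-sqrt(195/2), -sqrt(195/2))
  y = -x: xy = -x^2 = -195/2 at (sqrt(195/2), -sqrt(195/2)) and (-sqrt(195/2), sqrt(195/2))
Maximum xy = 195/2 at (sqrt(195/2), sqrt(195/2)) and (-sqrt(195/2), -sqrt(195/2))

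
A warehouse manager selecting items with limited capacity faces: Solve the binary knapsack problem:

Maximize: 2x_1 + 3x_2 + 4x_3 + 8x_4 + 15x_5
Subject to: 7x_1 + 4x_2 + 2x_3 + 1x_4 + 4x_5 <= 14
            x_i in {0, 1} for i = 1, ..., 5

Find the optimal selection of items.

Items: item 1 (v=2, w=7), item 2 (v=3, w=4), item 3 (v=4, w=2), item 4 (v=8, w=1), item 5 (v=15, w=4)
Capacity: 14
Checking all 32 subsets (w = total weight, v = total value):
  {}: w = 0, v = 0
  {1}: w = 7, v = 2
  {2}: w = 4, v = 3
  {3}: w = 2, v = 4
  {4}: w = 1, v = 8
  {5}: w = 4, v = 15
  {1, 2}: w = 11, v = 5
  {1, 3}: w = 9, v = 6
  {1, 4}: w = 8, v = 10
  {1, 5}: w = 11, v = 17
  {2, 3}: w = 6, v = 7
  {2, 4}: w = 5, v = 11
  {2, 5}: w = 8, v = 18
  {3, 4}: w = 3, v = 12
  {3, 5}: w = 6, v = 19
  {4, 5}: w = 5, v = 23
  {1, 2, 3}: w = 13, v = 9
  {1, 2, 4}: w = 12, v = 13
  {1, 2, 5}: w = 15 > 14, infeasible
  {1, 3, 4}: w = 10, v = 14
  {1, 3, 5}: w = 13, v = 21
  {1, 4, 5}: w = 12, v = 25
  {2, 3, 4}: w = 7, v = 15
  {2, 3, 5}: w = 10, v = 22
  {2, 4, 5}: w = 9, v = 26
  {3, 4, 5}: w = 7, v = 27
  {1, 2, 3, 4}: w = 14, v = 17
  {1, 2, 3, 5}: w = 17 > 14, infeasible
  {1, 2, 4, 5}: w = 16 > 14, infeasible
  {1, 3, 4, 5}: w = 14, v = 29
  {2, 3, 4, 5}: w = 11, v = 30
  {1, 2, 3, 4, 5}: w = 18 > 14, infeasible
Best feasible subset: items [2, 3, 4, 5]
Total weight: 11 <= 14, total value: 30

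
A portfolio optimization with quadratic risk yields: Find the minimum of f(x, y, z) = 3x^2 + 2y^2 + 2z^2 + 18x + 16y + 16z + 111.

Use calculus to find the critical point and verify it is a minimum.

f(x,y,z) = 3x^2 + 2y^2 + 2z^2 + 18x + 16y + 16z + 111
df/dx = 6x + (18) = 0 => x = -3
df/dy = 4y + (16) = 0 => y = -4
df/dz = 4z + (16) = 0 => z = -4
f(-3,-4,-4) = 3*(-3)^2 + 2*(-4)^2 + 2*(-4)^2 + 18*(-3) + 16*(-4) + 16*(-4) + 111 = 20
Hessian is diagonal with entries 6, 4, 4 > 0, confirmed minimum.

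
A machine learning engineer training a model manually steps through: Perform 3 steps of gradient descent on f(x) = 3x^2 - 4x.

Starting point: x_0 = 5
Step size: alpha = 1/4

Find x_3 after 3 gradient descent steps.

f(x) = 3x^2 - 4x, f'(x) = 6x + (-4)
Step 1: f'(5) = 26, x_1 = 5 - 1/4 * 26 = -3/2
Step 2: f'(-3/2) = -13, x_2 = -3/2 - 1/4 * -13 = 7/4
Step 3: f'(7/4) = 13/2, x_3 = 7/4 - 1/4 * 13/2 = 1/8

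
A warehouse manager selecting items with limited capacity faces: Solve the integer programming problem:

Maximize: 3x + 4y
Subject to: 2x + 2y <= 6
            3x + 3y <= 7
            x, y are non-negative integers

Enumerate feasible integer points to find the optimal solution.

Constraint 1: 2x + 2y <= 6
Constraint 2: 3x + 3y <= 7
Feasible x range (need y >= 0): 0 <= x <= min(6/2, 7/3) => x in {0, ..., 2}.
Enumerate feasible integer points row by row (the coefficient of y is 4 > 0, so for each x the largest feasible y gives the best value):
  x = 0: y <= min((6 - 2*0)/2, (7 - 3*0)/3) => y in {0, ..., 2}; best 3*0 + 4*2 = 8
  x = 1: y <= min((6 - 2*1)/2, (7 - 3*1)/3) => y in {0, ..., 1}; best 3*1 + 4*1 = 7
  x = 2: y <= min((6 - 2*2)/2, (7 - 3*2)/3) => y in {0}; best 3*2 + 4*0 = 6
The maximum 3x + 4y = 8 is achieved at x = 0, y = 2.
Check: 2*0 + 2*2 = 4 <= 6 and 3*0 + 3*2 = 6 <= 7.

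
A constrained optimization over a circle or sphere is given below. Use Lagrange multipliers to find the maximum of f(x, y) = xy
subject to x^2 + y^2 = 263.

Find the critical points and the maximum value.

Lagrange conditions: y = 2*lambda*x and x = 2*lambda*y
If x = 0 then y = 0, violating the constraint, so x, y != 0.
Dividing: y/x = x/y => x^2 = y^2 => y = x or y = -x
Constraint: 2x^2 = 263 => x^2 = 263/2 => x = +/-sqrt(263/2)
Critical points: (sqrt(263/2), sqrt(263/2)), (-sqrt(263/2), -sqrt(263/2)), (sqrt(263/2), -sqrt(263/2)), (-sqrt(263/2), sqrt(263/2))
  y = x:  xy = x^2 = 263/2  at (sqrt(263/2), sqrt(263/2)) and (-sqrt(263/2), -sqrt(263/2))
  y = -x: xy = -x^2 = -263/2 at (sqrt(263/2), -sqrt(263/2)) and (-sqrt(263/2), sqrt(263/2))
Maximum xy = 263/2 at (sqrt(263/2), sqrt(263/2)) and (-sqrt(263/2), -sqrt(263/2))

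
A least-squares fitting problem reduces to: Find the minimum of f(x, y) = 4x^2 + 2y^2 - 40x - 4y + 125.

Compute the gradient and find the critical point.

f(x,y) = 4x^2 + 2y^2 - 40x - 4y + 125
df/dx = 8x + (-40) = 0  =>  x = 5
df/dy = 4y + (-4) = 0  =>  y = 1
f(5, 1) = 4*(5)^2 + 2*(1)^2 + -40*(5) + -4*(1) + 125 = 23
Hessian is diagonal with entries 8, 4 > 0, so this is a minimum.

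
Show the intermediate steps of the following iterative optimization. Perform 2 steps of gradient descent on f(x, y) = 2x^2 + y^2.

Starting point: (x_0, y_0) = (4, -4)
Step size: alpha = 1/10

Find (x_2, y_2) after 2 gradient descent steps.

f(x,y) = 2x^2 + y^2
grad_x = 4x + 0y, grad_y = 2y + 0x
Step 1: grad = (16, -8), (12/5, -16/5)
Step 2: grad = (48/5, -32/5), (36/25, -64/25)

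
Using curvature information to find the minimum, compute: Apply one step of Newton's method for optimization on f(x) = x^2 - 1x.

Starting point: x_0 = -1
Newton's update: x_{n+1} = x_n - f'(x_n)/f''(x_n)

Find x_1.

f(x) = x^2 - 1x
f'(x) = 2x + (-1), f''(x) = 2
Newton step: x_1 = x_0 - f'(x_0)/f''(x_0)
f'(-1) = -3
x_1 = -1 - -3/2 = 1/2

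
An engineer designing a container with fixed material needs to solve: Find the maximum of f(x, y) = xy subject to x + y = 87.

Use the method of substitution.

Substitute y = 87 - x into f(x,y) = xy:
g(x) = x(87 - x) = 87x - x^2
g'(x) = 87 - 2x = 0  =>  x = 87/2
y = 87 - 87/2 = 87/2
Maximum value = (87/2) * (87/2) = 7569/4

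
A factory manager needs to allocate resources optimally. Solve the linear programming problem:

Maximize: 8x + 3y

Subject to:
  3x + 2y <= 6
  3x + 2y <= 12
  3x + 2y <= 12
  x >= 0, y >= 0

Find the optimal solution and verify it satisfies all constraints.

Feasible vertices: (0, 0), (0, 3), (2, 0)
Objective 8x + 3y at each vertex:
  (0, 0): 0
  (0, 3): 9
  (2, 0): 16
Maximum is 16 at (2, 0).
Verify constraints at (x, y) = (2, 0):
  3*2 + 2*0 = 6 <= 6 (active)
  3*2 + 2*0 = 6 <= 12
  3*2 + 2*0 = 6 <= 12
  x = 2 >= 0, y = 0 >= 0. All constraints satisfied.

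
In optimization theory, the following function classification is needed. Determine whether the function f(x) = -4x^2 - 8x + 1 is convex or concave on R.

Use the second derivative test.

f(x) = -4x^2 - 8x + 1
f'(x) = -8x - 8
f''(x) = -8
Since f''(x) = -8 < 0 for all x, f is concave on R.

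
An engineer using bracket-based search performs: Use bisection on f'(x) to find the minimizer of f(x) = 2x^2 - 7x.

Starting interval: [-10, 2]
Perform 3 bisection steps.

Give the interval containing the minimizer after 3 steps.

Finding critical point of f(x) = 2x^2 - 7x using bisection on f'(x) = 4x + -7.
f'(x) = 0 when x = 7/4.
Starting interval: [-10, 2]
Step 1: mid = -4, f'(mid) = -23, new interval = [-4, 2]
Step 2: mid = -1, f'(mid) = -11, new interval = [-1, 2]
Step 3: mid = 1/2, f'(mid) = -5, new interval = [1/2, 2]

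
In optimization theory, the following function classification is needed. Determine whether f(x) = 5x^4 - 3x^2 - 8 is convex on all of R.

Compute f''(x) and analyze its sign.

f(x) = 5x^4 - 3x^2 - 8
f'(x) = 20x^3 + -6x
f''(x) = 60x^2 + -6
f''(0) = -6 < 0, so not convex near x = 0
Therefore, f is not globally convex on R.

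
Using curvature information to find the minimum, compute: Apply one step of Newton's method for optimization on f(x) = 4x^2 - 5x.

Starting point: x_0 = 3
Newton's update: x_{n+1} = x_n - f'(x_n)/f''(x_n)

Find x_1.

f(x) = 4x^2 - 5x
f'(x) = 8x + (-5), f''(x) = 8
Newton step: x_1 = x_0 - f'(x_0)/f''(x_0)
f'(3) = 19
x_1 = 3 - 19/8 = 5/8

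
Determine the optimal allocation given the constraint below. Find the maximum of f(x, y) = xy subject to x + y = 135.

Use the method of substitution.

Substitute y = 135 - x into f(x,y) = xy:
g(x) = x(135 - x) = 135x - x^2
g'(x) = 135 - 2x = 0  =>  x = 135/2
y = 135 - 135/2 = 135/2
Maximum value = (135/2) * (135/2) = 18225/4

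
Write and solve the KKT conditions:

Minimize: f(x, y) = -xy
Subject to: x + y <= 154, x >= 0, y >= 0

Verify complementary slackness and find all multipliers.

Problem: min -xy s.t. x + y <= 154 (multiplier lambda), x >= 0 (mu_x), y >= 0 (mu_y)
KKT stationarity: -y + lambda - mu_x = 0, -x + lambda - mu_y = 0, with lambda, mu_x, mu_y >= 0
Complementary slackness: lambda*(x + y - 154) = 0, mu_x*x = 0, mu_y*y = 0
If lambda = 0: y = -mu_x <= 0 and x = -mu_y <= 0 force x = y = 0 with f = 0; but x = y = 77 is feasible with f = -5929 < 0, so this is not the minimum. Hence lambda > 0 and x + y = 154.
Try x > 0, y > 0 (so mu_x = mu_y = 0): y = lambda, x = lambda => x = y = lambda
x + y = 154 => 2*lambda = 154 => lambda = 77
x* = y* = 77 > 0, consistent with mu_x = mu_y = 0.
(Any feasible point with x = 0 or y = 0 has f = 0 > -5929, so the minimum is not on those boundaries.)
min(-xy) = -5929 (i.e. max xy = 5929)
Multipliers: lambda = 77, mu_x = 0, mu_y = 0
Complementary slackness: lambda*(x + y - 154) = 77*(77 + 77 - 154) = 0, mu_x*x = 0*77 = 0, mu_y*y = 0*77 = 0. Satisfied.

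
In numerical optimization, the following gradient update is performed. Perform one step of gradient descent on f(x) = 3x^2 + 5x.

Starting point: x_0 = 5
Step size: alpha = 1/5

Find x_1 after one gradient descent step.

f(x) = 3x^2 + 5x
f'(x) = 6x + 5
f'(5) = 6*5 + (5) = 35
x_1 = x_0 - alpha * f'(x_0) = 5 - 1/5 * 35 = -2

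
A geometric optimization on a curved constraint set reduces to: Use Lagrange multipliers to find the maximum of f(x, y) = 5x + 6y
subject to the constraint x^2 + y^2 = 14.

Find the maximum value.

Set up Lagrange conditions: grad f = lambda * grad g
  5 = 2*lambda*x
  6 = 2*lambda*y
From these: x/y = 5/6, so x = 5t, y = 6t for some t.
Substitute into constraint: (5t)^2 + (6t)^2 = 14
  t^2 * 61 = 14
  t = sqrt(14/61)
Maximum = 5*x + 6*y = (5^2 + 6^2)*t = 61 * sqrt(14/61) = sqrt(854)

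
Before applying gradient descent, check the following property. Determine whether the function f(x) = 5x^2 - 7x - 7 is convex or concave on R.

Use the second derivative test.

f(x) = 5x^2 - 7x - 7
f'(x) = 10x - 7
f''(x) = 10
Since f''(x) = 10 > 0 for all x, f is convex on R.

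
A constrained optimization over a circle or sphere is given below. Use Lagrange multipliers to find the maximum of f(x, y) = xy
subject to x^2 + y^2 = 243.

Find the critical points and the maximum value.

Lagrange conditions: y = 2*lambda*x and x = 2*lambda*y
If x = 0 then y = 0, violating the constraint, so x, y != 0.
Dividing: y/x = x/y => x^2 = y^2 => y = x or y = -x
Constraint: 2x^2 = 243 => x^2 = 243/2 => x = +/-sqrt(243/2)
Critical points: (sqrt(243/2), sqrt(243/2)), (-sqrt(243/2), -sqrt(243/2)), (sqrt(243/2), -sqrt(243/2)), (-sqrt(243/2), sqrt(243/2))
  y = x:  xy = x^2 = 243/2  at (sqrt(243/2), sqrt(243/2)) and (-sqrt(243/2), -sqrt(243/2))
  y = -x: xy = -x^2 = -243/2 at (sqrt(243/2), -sqrt(243/2)) and (-sqrt(243/2), sqrt(243/2))
Maximum xy = 243/2 at (sqrt(243/2), sqrt(243/2)) and (-sqrt(243/2), -sqrt(243/2))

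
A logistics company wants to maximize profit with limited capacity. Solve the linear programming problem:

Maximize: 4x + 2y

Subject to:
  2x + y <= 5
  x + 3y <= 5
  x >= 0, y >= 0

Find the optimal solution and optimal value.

Feasible vertices: (0, 0), (0, 5/3), (2, 1), (5/2, 0)
Objective 4x + 2y at each:
  (0, 0): 0
  (0, 5/3): 10/3
  (2, 1): 10
  (5/2, 0): 10
Maximum is 10 at (2, 1).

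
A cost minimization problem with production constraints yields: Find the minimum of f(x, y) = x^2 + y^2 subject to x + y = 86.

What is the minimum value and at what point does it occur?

Substitute y = 86 - x into f(x,y) = x^2 + y^2:
g(x) = x^2 + (86 - x)^2 = 2x^2 - 172x + 7396
g'(x) = 4x - 172 = 0  =>  x = 43
y = 86 - 43 = 43
Minimum value = 43^2 + 43^2 = 3698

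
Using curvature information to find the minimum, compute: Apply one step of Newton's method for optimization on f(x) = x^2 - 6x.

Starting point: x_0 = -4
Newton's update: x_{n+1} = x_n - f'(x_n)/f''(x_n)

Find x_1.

f(x) = x^2 - 6x
f'(x) = 2x + (-6), f''(x) = 2
Newton step: x_1 = x_0 - f'(x_0)/f''(x_0)
f'(-4) = -14
x_1 = -4 - -14/2 = 3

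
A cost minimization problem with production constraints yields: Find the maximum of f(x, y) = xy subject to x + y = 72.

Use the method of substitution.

Substitute y = 72 - x into f(x,y) = xy:
g(x) = x(72 - x) = 72x - x^2
g'(x) = 72 - 2x = 0  =>  x = 36
y = 72 - 36 = 36
Maximum value = 36 * 36 = 1296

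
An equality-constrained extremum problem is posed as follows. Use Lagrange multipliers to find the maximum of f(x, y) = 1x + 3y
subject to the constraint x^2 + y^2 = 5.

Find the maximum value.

Set up Lagrange conditions: grad f = lambda * grad g
  1 = 2*lambda*x
  3 = 2*lambda*y
From these: x/y = 1/3, so x = 1t, y = 3t for some t.
Substitute into constraint: (1t)^2 + (3t)^2 = 5
  t^2 * 10 = 5
  t = sqrt(5/10)
Maximum = 1*x + 3*y = (1^2 + 3^2)*t = 10 * sqrt(5/10) = sqrt(50)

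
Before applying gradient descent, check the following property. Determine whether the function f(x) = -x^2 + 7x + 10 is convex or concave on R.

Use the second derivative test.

f(x) = -x^2 + 7x + 10
f'(x) = -2x + 7
f''(x) = -2
Since f''(x) = -2 < 0 for all x, f is concave on R.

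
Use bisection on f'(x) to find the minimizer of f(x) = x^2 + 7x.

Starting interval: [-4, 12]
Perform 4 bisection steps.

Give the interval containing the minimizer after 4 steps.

Finding critical point of f(x) = x^2 + 7x using bisection on f'(x) = 2x + 7.
f'(x) = 0 when x = -7/2.
Starting interval: [-4, 12]
Step 1: mid = 4, f'(mid) = 15, new interval = [-4, 4]
Step 2: mid = 0, f'(mid) = 7, new interval = [-4, 0]
Step 3: mid = -2, f'(mid) = 3, new interval = [-4, -2]
Step 4: mid = -3, f'(mid) = 1, new interval = [-4, -3]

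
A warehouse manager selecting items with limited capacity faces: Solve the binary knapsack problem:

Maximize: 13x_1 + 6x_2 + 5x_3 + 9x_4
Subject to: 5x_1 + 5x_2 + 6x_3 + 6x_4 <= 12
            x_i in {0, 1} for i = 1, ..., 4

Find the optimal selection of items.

Items: item 1 (v=13, w=5), item 2 (v=6, w=5), item 3 (v=5, w=6), item 4 (v=9, w=6)
Capacity: 12
Checking all 16 subsets (w = total weight, v = total value):
  {}: w = 0, v = 0
  {1}: w = 5, v = 13
  {2}: w = 5, v = 6
  {3}: w = 6, v = 5
  {4}: w = 6, v = 9
  {1, 2}: w = 10, v = 19
  {1, 3}: w = 11, v = 18
  {1, 4}: w = 11, v = 22
  {2, 3}: w = 11, v = 11
  {2, 4}: w = 11, v = 15
  {3, 4}: w = 12, v = 14
  {1, 2, 3}: w = 16 > 12, infeasible
  {1, 2, 4}: w = 16 > 12, infeasible
  {1, 3, 4}: w = 17 > 12, infeasible
  {2, 3, 4}: w = 17 > 12, infeasible
  {1, 2, 3, 4}: w = 22 > 12, infeasible
Best feasible subset: items [1, 4]
Total weight: 11 <= 12, total value: 22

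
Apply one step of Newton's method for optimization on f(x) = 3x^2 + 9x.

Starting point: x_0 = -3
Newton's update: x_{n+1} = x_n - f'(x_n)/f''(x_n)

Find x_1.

f(x) = 3x^2 + 9x
f'(x) = 6x + (9), f''(x) = 6
Newton step: x_1 = x_0 - f'(x_0)/f''(x_0)
f'(-3) = -9
x_1 = -3 - -9/6 = -3/2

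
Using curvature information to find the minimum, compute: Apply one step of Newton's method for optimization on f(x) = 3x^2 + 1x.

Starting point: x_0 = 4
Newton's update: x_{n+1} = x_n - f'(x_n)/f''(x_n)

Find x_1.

f(x) = 3x^2 + 1x
f'(x) = 6x + (1), f''(x) = 6
Newton step: x_1 = x_0 - f'(x_0)/f''(x_0)
f'(4) = 25
x_1 = 4 - 25/6 = -1/6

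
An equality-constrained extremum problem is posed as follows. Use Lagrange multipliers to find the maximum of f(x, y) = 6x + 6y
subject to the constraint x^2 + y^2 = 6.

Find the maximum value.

Set up Lagrange conditions: grad f = lambda * grad g
  6 = 2*lambda*x
  6 = 2*lambda*y
From these: x/y = 6/6, so x = 6t, y = 6t for some t.
Substitute into constraint: (6t)^2 + (6t)^2 = 6
  t^2 * 72 = 6
  t = sqrt(6/72)
Maximum = 6*x + 6*y = (6^2 + 6^2)*t = 72 * sqrt(6/72) = sqrt(432)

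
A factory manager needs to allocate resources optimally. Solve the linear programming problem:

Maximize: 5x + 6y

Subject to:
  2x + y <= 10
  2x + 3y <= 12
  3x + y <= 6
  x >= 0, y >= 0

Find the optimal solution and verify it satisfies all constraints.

Feasible vertices: (0, 0), (0, 4), (6/7, 24/7), (2, 0)
Objective 5x + 6y at each vertex:
  (0, 0): 0
  (0, 4): 24
  (6/7, 24/7): 174/7
  (2, 0): 10
Maximum is 174/7 at (6/7, 24/7).
Verify constraints at (x, y) = (6/7, 24/7):
  2*(6/7) + 1*(24/7) = 36/7 <= 10
  2*(6/7) + 3*(24/7) = 12 <= 12 (active)
  3*(6/7) + 1*(24/7) = 6 <= 6 (active)
  x = 6/7 >= 0, y = 24/7 >= 0. All constraints satisfied.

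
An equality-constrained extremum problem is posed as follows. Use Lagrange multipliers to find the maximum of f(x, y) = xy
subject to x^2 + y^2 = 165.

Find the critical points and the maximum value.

Lagrange conditions: y = 2*lambda*x and x = 2*lambda*y
If x = 0 then y = 0, violating the constraint, so x, y != 0.
Dividing: y/x = x/y => x^2 = y^2 => y = x or y = -x
Constraint: 2x^2 = 165 => x^2 = 165/2 => x = +/-sqrt(165/2)
Critical points: (sqrt(165/2), sqrt(165/2)), (-sqrt(165/2), -sqrt(165/2)), (sqrt(165/2), -sqrt(165/2)), (-sqrt(165/2), sqrt(165/2))
  y = x:  xy = x^2 = 165/2  at (sqrt(165/2), sqrt(165/2)) and (-sqrt(165/2), -sqrt(165/2))
  y = -x: xy = -x^2 = -165/2 at (sqrt(165/2), -sqrt(165/2)) and (-sqrt(165/2), sqrt(165/2))
Maximum xy = 165/2 at (sqrt(165/2), sqrt(165/2)) and (-sqrt(165/2), -sqrt(165/2))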